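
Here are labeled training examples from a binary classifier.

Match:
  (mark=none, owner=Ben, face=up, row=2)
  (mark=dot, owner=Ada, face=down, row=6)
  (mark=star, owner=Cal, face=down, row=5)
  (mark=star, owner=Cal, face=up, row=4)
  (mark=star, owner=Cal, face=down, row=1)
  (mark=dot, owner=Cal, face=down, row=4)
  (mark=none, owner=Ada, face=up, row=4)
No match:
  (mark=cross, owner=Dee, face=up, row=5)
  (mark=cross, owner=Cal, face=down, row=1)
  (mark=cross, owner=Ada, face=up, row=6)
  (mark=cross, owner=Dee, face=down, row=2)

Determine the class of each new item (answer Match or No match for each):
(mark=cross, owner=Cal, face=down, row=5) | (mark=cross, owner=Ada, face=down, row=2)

Every 'Match' example satisfies: mark is not cross. None of the 'No match' examples do.
(mark=cross, owner=Cal, face=down, row=5) — mark is cross, hence No match. (mark=cross, owner=Ada, face=down, row=2) — mark is cross, hence No match.

No match, No match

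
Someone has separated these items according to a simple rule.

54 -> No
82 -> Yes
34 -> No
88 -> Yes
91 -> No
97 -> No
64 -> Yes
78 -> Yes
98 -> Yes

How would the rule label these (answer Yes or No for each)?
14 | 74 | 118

The pattern is that an item is 'Yes' exactly when: even AND at least 64.
14 — 14 is even, 14 < 64, hence No. 74 — 74 is even, 74 ≥ 64, hence Yes. 118 — 118 is even, 118 ≥ 64, hence Yes.

No, Yes, Yes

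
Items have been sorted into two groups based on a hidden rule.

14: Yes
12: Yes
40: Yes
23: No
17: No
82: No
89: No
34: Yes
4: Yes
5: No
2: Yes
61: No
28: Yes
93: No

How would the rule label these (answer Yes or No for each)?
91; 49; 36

Rule: even AND at most 40. This holds for each 'Yes' example and fails for each 'No' one.

No, No, Yes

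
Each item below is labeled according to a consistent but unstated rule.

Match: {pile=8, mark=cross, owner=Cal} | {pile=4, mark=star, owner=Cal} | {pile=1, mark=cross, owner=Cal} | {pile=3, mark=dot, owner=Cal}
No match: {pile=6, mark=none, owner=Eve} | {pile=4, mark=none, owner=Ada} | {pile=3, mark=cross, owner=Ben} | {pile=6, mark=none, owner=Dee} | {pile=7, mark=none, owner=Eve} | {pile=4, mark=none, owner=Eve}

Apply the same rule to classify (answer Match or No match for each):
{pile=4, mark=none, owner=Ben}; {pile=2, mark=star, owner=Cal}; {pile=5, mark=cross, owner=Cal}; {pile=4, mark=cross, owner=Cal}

Every 'Match' example satisfies: owner is Cal. None of the 'No match' examples do.

No match, Match, Match, Match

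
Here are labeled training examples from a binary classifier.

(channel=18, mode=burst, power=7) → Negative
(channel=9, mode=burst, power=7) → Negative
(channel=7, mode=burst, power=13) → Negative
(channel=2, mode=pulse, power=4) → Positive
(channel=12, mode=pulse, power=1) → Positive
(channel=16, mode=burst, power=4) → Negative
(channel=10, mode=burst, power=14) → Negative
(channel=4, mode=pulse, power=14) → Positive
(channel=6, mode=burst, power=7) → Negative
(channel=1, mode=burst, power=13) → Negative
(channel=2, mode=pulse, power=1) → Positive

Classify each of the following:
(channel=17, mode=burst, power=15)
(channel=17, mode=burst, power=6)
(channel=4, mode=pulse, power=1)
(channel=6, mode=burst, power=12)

Negative, Negative, Positive, Negative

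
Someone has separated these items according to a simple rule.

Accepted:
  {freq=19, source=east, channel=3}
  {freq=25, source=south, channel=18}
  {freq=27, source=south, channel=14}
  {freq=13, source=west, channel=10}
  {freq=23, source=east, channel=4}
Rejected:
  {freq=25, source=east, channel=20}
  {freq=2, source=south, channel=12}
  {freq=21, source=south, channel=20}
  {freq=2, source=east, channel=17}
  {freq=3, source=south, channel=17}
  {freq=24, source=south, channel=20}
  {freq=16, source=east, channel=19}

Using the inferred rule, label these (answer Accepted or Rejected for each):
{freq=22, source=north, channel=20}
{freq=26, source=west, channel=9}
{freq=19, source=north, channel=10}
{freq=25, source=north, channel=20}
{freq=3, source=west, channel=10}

The common property of the 'Accepted' items is: freq ≥ 13 AND channel ≤ 18. No 'Rejected' item has it.
{freq=22, source=north, channel=20}: freq = 22, channel = 20, fails this test → Rejected.
{freq=26, source=west, channel=9}: freq = 26, channel = 9, has this property → Accepted.
{freq=19, source=north, channel=10}: freq = 19, channel = 10, has this property → Accepted.
{freq=25, source=north, channel=20}: freq = 25, channel = 20, fails this test → Rejected.
{freq=3, source=west, channel=10}: freq = 3, channel = 10, fails this test → Rejected.

Rejected, Accepted, Accepted, Rejected, Rejected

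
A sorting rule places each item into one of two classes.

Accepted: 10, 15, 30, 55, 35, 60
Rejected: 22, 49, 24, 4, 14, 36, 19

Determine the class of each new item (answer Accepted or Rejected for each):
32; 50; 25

All 'Accepted' examples share one property — multiple of 5 — and every 'Rejected' example lacks it.
32: Rejected (32 = 5·6 + 2). 50: Accepted (50 = 5·10). 25: Accepted (25 = 5·5).

Rejected, Accepted, Accepted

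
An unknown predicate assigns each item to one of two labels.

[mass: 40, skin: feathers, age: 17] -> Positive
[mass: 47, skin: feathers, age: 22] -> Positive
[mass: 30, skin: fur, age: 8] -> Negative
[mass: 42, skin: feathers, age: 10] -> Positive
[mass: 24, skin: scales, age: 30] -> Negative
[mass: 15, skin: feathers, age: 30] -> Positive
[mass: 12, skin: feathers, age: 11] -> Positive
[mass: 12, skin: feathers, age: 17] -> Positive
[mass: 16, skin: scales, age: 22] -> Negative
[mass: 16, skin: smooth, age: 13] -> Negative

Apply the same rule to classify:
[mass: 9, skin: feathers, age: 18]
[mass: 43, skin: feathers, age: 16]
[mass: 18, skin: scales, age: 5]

Positive, Positive, Negative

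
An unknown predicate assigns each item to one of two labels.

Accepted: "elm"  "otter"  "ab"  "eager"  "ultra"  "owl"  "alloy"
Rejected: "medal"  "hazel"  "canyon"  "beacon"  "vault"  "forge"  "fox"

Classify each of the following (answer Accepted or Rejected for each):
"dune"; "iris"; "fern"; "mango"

Rejected, Accepted, Rejected, Rejected

One predicate separates the groups cleanly: starts with a vowel.
"dune" → starts with 'd' → Rejected. "iris" → starts with 'i' → Accepted. "fern" → starts with 'f' → Rejected. "mango" → starts with 'm' → Rejected.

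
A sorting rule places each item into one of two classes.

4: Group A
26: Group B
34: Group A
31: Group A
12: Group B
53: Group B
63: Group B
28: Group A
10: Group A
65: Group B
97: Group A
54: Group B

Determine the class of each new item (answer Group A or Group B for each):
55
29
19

Checking candidate rules against both groups, what survives is: ≡ 1 (mod 3).
55: 55 mod 3 = 1 — meets the rule, so Group A.
29: 29 mod 3 = 2 — fails this test, so Group B.
19: 19 mod 3 = 1 — meets the rule, so Group A.

Group A, Group B, Group A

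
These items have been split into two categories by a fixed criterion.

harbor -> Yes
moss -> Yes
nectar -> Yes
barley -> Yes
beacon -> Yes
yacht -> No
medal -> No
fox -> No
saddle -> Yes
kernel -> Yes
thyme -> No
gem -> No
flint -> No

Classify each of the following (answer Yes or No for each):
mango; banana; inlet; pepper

'Yes' ⟺ even length.
mango: length 5 — does not pass, so No. banana: length 6 — matches, so Yes. inlet: length 5 — does not pass, so No. pepper: length 6 — matches, so Yes.

No, Yes, No, Yes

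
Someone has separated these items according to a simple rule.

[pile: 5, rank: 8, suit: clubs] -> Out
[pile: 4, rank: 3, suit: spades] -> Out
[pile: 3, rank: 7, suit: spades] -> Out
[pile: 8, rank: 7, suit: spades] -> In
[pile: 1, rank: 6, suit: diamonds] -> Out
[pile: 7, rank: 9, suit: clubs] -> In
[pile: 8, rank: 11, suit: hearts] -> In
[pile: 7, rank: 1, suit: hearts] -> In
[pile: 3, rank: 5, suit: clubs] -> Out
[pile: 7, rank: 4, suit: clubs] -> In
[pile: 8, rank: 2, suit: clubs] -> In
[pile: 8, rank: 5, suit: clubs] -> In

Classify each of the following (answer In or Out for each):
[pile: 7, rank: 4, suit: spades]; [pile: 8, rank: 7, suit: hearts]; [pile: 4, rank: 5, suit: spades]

The distinguishing property — pile ≥ 7 — holds for all the 'In' cases and none of the 'Out' cases.

In, In, Out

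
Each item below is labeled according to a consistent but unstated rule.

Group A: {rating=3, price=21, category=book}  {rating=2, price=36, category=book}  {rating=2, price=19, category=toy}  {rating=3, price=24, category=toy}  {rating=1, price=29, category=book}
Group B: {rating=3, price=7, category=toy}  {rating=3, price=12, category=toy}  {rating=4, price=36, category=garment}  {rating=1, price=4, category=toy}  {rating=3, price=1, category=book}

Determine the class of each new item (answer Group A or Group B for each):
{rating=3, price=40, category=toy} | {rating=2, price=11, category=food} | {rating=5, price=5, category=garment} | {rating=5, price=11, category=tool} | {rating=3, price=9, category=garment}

Group A, Group B, Group B, Group B, Group B

One predicate separates the groups cleanly: price ≥ 19 AND rating ≤ 3.
Group A: {rating=3, price=40, category=toy}, since price = 40, rating = 3. Group B: {rating=2, price=11, category=food}, since price = 11, rating = 2. Group B: {rating=5, price=5, category=garment}, since price = 5, rating = 5. Group B: {rating=5, price=11, category=tool}, since price = 11, rating = 5. Group B: {rating=3, price=9, category=garment}, since price = 9, rating = 3.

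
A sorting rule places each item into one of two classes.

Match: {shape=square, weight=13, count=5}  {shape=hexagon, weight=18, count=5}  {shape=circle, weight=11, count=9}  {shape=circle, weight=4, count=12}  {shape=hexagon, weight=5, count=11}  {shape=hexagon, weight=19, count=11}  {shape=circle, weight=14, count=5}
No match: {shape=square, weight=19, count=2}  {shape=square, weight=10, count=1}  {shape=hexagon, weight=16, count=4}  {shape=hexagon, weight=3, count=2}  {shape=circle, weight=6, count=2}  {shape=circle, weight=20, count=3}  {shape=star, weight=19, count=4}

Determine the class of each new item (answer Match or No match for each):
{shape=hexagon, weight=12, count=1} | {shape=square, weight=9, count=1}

One predicate separates the groups cleanly: count ≥ 5.

No match, No match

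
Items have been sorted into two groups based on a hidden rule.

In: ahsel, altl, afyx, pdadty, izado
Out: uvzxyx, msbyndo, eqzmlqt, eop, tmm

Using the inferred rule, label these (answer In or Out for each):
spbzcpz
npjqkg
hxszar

All 'In' examples share one property — contains 'a' — and every 'Out' example lacks it.

Out, Out, In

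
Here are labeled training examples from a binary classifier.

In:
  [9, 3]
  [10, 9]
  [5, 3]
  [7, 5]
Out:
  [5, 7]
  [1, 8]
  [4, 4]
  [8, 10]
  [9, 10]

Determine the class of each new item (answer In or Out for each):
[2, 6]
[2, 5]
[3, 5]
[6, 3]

One predicate separates the groups cleanly: first > second.

Out, Out, Out, In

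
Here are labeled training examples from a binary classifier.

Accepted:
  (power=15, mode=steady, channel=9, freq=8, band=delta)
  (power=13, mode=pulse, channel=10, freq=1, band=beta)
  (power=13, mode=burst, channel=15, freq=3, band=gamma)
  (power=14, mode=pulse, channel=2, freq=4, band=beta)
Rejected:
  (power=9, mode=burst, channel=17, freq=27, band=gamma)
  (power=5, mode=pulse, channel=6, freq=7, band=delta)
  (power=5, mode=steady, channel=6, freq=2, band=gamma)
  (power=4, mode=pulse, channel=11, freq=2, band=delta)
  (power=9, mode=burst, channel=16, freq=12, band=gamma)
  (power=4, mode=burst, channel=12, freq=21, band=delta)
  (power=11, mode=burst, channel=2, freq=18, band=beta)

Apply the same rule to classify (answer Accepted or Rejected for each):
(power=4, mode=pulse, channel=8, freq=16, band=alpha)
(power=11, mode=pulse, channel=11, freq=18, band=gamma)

A rule that fits every label: power ≥ 13 — true of each 'Accepted' example, false of each 'Rejected' one.
(power=4, mode=pulse, channel=8, freq=16, band=alpha): power = 4, does not satisfy this → Rejected.
(power=11, mode=pulse, channel=11, freq=18, band=gamma): power = 11, does not satisfy this → Rejected.

Rejected, Rejected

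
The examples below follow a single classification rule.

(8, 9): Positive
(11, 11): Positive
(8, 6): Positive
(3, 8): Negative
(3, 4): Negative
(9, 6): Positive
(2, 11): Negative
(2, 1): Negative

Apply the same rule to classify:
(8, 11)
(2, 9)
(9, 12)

Every 'Positive' example satisfies: sum ≥ 14. None of the 'Negative' examples do.
Positive: (8, 11), since 8+11 = 19. Negative: (2, 9), since 2+9 = 11. Positive: (9, 12), since 9+12 = 21.

Positive, Negative, Positive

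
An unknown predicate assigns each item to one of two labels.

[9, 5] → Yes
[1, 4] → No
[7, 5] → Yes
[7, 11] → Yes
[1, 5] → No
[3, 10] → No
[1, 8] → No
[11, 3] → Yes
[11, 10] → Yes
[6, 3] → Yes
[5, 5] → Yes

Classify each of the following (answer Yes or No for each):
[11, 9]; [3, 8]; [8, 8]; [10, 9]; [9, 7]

Yes, No, Yes, Yes, Yes

The distinguishing property — first ≥ 4 — holds for all the 'Yes' cases and none of the 'No' cases.
[11, 9]: Yes (first 11).
[3, 8]: No (first 3).
[8, 8]: Yes (first 8).
[10, 9]: Yes (first 10).
[9, 7]: Yes (first 9).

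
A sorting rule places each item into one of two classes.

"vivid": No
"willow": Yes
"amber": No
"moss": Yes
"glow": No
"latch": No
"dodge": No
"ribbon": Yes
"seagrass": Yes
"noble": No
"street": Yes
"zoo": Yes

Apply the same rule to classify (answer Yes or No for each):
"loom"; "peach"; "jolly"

The rule appears to be: has a double letter.
"loom" → 'oo' doubled → Yes.
"peach" → no doubled letter → No.
"jolly" → 'll' doubled → Yes.

Yes, No, Yes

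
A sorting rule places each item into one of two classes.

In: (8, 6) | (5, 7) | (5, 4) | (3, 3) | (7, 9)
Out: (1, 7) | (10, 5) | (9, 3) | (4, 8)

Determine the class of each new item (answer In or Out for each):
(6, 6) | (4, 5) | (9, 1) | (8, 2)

In, In, Out, Out

Every 'In' example satisfies: |first − second| ≤ 2. None of the 'Out' examples do.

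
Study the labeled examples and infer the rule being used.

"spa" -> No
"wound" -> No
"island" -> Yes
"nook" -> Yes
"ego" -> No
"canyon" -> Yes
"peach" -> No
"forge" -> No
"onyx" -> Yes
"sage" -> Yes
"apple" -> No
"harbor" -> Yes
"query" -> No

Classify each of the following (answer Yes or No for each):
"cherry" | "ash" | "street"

A rule that fits every label: even length — true of each 'Yes' example, false of each 'No' one.
"cherry" — length 6, hence Yes.
"ash" — length 3, hence No.
"street" — length 6, hence Yes.

Yes, No, Yes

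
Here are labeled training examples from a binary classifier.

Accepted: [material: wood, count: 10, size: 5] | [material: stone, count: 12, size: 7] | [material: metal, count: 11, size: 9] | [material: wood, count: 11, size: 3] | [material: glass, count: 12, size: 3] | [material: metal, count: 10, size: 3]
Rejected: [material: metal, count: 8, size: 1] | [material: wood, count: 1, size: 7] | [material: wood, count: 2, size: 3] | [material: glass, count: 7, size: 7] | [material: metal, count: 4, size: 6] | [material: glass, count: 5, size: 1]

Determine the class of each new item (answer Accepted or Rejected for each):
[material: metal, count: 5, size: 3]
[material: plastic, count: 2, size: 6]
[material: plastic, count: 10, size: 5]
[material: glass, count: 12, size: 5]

Rejected, Rejected, Accepted, Accepted

The distinguishing property — count ≥ 10 — holds for all the 'Accepted' cases and none of the 'Rejected' cases.
Rejected: [material: metal, count: 5, size: 3], since count = 5.
Rejected: [material: plastic, count: 2, size: 6], since count = 2.
Accepted: [material: plastic, count: 10, size: 5], since count = 10.
Accepted: [material: glass, count: 12, size: 5], since count = 12.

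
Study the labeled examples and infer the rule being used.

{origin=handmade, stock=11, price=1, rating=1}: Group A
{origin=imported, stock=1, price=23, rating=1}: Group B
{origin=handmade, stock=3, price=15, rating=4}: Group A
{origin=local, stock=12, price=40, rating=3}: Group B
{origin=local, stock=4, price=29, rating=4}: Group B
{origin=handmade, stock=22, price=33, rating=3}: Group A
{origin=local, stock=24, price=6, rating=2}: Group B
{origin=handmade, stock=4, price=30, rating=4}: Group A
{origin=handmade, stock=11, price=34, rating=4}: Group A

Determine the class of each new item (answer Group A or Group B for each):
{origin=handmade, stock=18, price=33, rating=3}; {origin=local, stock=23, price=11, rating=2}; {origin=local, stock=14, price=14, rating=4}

Group A, Group B, Group B

Looking at the examples, the only property every 'Group A' case has and every 'Group B' case lacks is: origin is handmade.
Group A: {origin=handmade, stock=18, price=33, rating=3}, since origin is handmade. Group B: {origin=local, stock=23, price=11, rating=2}, since origin is local. Group B: {origin=local, stock=14, price=14, rating=4}, since origin is local.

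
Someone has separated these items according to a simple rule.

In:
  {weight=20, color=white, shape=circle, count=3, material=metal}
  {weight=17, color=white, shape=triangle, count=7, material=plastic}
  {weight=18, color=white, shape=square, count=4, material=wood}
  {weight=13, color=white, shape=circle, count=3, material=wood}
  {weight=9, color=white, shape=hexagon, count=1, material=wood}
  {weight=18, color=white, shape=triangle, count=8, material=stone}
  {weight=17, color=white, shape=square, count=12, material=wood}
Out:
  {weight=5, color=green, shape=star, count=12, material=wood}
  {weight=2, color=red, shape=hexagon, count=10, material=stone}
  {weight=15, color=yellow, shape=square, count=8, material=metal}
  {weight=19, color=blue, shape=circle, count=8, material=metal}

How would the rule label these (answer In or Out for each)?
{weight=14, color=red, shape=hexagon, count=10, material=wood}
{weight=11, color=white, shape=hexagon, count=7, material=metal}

Out, In

The classifier is using: color is white.
{weight=14, color=red, shape=hexagon, count=10, material=wood}: color is red — does not satisfy this, so Out. {weight=11, color=white, shape=hexagon, count=7, material=metal}: color is white — meets the rule, so In.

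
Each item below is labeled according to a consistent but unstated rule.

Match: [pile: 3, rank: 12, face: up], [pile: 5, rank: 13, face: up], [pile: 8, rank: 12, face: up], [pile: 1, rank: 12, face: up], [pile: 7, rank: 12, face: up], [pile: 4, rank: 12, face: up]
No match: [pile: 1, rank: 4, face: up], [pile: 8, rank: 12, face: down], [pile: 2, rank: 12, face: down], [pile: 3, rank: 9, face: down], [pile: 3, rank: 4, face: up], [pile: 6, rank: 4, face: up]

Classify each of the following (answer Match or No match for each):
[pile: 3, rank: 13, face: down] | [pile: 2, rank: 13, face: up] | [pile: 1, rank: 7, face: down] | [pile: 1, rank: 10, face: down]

No match, Match, No match, No match

The pattern is that an item is 'Match' exactly when: face is up AND rank ≥ 9.
[pile: 3, rank: 13, face: down]: face is down, rank = 13, does not pass → No match. [pile: 2, rank: 13, face: up]: face is up, rank = 13, fits → Match. [pile: 1, rank: 7, face: down]: face is down, rank = 7, does not pass → No match. [pile: 1, rank: 10, face: down]: face is down, rank = 10, does not pass → No match.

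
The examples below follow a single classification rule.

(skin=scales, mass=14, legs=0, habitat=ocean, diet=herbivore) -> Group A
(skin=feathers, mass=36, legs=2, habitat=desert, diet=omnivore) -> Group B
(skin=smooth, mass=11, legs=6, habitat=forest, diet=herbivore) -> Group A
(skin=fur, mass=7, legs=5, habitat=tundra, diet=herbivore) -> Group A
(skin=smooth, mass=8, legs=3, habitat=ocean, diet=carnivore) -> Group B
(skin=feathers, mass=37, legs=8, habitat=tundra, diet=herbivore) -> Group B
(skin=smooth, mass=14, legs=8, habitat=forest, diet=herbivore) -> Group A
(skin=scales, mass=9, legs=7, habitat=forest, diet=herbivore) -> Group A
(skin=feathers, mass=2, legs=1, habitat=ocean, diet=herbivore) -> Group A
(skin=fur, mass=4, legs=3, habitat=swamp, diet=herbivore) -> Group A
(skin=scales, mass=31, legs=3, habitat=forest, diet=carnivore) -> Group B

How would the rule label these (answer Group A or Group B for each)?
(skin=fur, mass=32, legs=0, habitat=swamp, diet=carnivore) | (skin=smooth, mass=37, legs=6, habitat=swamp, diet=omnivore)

Group B, Group B

The simplest hypothesis consistent with all the labels is: diet is herbivore AND mass ≤ 14.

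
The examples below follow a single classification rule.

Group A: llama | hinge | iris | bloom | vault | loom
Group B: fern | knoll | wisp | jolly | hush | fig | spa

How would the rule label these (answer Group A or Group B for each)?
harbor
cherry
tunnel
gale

'Group A' ⟺ has ≥ 2 vowels.
harbor → 2 vowels → Group A. cherry → 1 vowel → Group B. tunnel → 2 vowels → Group A. gale → 2 vowels → Group A.

Group A, Group B, Group A, Group A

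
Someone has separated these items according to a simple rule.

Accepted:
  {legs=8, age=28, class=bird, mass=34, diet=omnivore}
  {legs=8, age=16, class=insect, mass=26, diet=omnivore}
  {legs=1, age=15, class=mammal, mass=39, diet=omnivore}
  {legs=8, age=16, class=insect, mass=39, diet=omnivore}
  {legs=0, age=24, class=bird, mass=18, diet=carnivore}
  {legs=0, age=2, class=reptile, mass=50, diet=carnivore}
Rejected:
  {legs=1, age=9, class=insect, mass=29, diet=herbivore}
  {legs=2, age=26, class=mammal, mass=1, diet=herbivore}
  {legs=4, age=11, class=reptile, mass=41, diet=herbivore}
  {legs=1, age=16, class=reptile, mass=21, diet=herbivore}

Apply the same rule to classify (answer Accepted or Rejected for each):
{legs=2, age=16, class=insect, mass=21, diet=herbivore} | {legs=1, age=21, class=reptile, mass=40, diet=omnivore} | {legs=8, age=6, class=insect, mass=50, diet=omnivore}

Rejected, Accepted, Accepted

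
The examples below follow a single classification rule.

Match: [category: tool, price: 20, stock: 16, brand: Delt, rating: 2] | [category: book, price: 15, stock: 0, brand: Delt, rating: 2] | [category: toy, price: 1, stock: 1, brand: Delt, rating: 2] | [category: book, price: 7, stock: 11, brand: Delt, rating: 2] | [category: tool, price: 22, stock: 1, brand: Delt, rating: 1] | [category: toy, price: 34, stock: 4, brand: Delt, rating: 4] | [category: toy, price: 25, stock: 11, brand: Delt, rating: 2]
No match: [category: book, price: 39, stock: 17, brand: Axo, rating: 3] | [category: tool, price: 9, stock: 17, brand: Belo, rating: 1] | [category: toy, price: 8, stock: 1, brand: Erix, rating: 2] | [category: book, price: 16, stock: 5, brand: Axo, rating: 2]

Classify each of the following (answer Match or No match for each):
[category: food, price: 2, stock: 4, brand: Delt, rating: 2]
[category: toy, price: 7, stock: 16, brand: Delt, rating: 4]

Match, Match

Every 'Match' example satisfies: brand is Delt. None of the 'No match' examples do.
[category: food, price: 2, stock: 4, brand: Delt, rating: 2]: Match (brand is Delt).
[category: toy, price: 7, stock: 16, brand: Delt, rating: 4]: Match (brand is Delt).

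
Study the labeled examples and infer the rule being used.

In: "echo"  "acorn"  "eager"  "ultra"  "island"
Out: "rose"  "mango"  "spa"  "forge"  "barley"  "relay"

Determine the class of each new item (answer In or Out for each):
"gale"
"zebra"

Out, Out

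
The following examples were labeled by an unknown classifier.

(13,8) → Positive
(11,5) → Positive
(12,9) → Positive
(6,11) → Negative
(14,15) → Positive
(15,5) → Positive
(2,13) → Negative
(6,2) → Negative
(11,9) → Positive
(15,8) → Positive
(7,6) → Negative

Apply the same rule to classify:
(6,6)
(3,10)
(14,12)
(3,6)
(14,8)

Negative, Negative, Positive, Negative, Positive

'Positive' ⟺ first ≥ 8.
Negative: (6,6), since first 6. Negative: (3,10), since first 3. Positive: (14,12), since first 14. Negative: (3,6), since first 3. Positive: (14,8), since first 14.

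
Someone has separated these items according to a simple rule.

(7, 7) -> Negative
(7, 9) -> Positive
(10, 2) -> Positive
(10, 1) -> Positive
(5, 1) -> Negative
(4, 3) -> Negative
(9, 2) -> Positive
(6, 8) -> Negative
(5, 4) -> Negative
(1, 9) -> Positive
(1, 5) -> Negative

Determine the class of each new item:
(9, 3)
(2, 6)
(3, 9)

Positive, Negative, Positive

One predicate separates the groups cleanly: max ≥ 9.
(9, 3) — max 9, hence Positive. (2, 6) — max 6, hence Negative. (3, 9) — max 9, hence Positive.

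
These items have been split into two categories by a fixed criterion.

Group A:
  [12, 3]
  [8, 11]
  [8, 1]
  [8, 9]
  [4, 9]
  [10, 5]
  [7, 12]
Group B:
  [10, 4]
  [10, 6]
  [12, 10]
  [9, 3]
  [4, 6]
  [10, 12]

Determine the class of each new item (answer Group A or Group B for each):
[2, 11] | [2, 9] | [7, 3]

The simplest hypothesis consistent with all the labels is: sum is odd.

Group A, Group A, Group B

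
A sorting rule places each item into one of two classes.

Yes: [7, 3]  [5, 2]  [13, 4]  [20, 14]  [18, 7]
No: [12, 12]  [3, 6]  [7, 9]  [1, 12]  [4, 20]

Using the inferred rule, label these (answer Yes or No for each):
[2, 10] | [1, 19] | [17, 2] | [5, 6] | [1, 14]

The pattern is that an item is 'Yes' exactly when: first > second.
[2, 10]: 2 < 10 — does not fit, so No. [1, 19]: 1 < 19 — does not fit, so No. [17, 2]: 17 > 2 — passes, so Yes. [5, 6]: 5 < 6 — does not fit, so No. [1, 14]: 1 < 14 — does not fit, so No.

No, No, Yes, No, No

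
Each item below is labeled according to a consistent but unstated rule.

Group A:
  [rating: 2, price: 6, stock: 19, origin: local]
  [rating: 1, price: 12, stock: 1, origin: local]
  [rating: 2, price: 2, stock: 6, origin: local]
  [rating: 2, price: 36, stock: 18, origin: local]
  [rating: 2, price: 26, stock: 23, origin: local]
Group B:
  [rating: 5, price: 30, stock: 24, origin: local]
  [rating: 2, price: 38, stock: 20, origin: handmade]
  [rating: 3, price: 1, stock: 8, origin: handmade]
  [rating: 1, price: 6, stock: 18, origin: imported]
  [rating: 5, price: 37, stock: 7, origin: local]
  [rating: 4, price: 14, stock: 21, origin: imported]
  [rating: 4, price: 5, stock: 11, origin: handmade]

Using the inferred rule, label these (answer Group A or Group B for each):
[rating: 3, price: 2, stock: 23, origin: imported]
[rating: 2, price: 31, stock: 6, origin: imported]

The pattern is that an item is 'Group A' exactly when: origin is local AND rating ≤ 2.

Group B, Group B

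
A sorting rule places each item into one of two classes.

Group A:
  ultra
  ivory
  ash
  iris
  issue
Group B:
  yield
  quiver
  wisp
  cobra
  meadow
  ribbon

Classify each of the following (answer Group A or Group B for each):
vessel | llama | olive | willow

The distinguishing property — starts with a vowel — holds for all the 'Group A' cases and none of the 'Group B' cases.
vessel: starts with 'v', lacks this property → Group B. llama: starts with 'l', lacks this property → Group B. olive: starts with 'o', satisfies this → Group A. willow: starts with 'w', lacks this property → Group B.

Group B, Group B, Group A, Group B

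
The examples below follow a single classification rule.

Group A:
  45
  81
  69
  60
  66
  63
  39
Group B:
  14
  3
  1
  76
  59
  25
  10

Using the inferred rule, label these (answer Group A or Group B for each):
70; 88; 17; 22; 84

Group B, Group B, Group B, Group B, Group A

Every 'Group A' example satisfies: multiple of 3 AND at least 10. None of the 'Group B' examples do.
Group B: 70, since 70 = 3·23 + 1, 70 ≥ 10.
Group B: 88, since 88 = 3·29 + 1, 88 ≥ 10.
Group B: 17, since 17 = 3·5 + 2, 17 ≥ 10.
Group B: 22, since 22 = 3·7 + 1, 22 ≥ 10.
Group A: 84, since 84 = 3·28, 84 ≥ 10.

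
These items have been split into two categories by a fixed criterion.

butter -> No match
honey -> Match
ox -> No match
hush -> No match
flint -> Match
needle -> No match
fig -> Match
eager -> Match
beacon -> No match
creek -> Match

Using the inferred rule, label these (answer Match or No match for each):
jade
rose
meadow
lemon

The rule appears to be: odd length.
jade → length 4 → No match. rose → length 4 → No match. meadow → length 6 → No match. lemon → length 5 → Match.

No match, No match, No match, Match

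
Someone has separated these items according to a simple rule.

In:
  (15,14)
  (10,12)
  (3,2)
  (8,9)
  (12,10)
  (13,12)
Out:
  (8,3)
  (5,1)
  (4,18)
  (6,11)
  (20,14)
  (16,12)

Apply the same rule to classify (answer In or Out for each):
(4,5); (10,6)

The pattern is that an item is 'In' exactly when: |first − second| ≤ 2.
(4,5): |4−5| = 1 — passes, so In.
(10,6): |10−6| = 4 — fails this test, so Out.

In, Out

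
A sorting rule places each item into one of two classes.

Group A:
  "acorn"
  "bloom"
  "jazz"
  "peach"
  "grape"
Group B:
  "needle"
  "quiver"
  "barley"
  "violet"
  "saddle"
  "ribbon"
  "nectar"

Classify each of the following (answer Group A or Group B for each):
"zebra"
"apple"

The common property of the 'Group A' items is: length ≤ 5. No 'Group B' item has it.
"zebra": length 5 — has this property, so Group A. "apple": length 5 — has this property, so Group A.

Group A, Group A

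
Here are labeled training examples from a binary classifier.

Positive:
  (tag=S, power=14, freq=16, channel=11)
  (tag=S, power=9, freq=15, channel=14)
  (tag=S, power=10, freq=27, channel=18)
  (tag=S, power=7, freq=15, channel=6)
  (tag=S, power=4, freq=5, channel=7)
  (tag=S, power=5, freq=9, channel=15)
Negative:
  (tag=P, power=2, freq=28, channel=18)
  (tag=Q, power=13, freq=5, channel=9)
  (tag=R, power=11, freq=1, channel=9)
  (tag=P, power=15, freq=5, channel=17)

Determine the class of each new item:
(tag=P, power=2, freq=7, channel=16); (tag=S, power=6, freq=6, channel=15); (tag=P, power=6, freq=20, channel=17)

The rule appears to be: tag is S.
(tag=P, power=2, freq=7, channel=16) — tag is P, hence Negative. (tag=S, power=6, freq=6, channel=15) — tag is S, hence Positive. (tag=P, power=6, freq=20, channel=17) — tag is P, hence Negative.

Negative, Positive, Negative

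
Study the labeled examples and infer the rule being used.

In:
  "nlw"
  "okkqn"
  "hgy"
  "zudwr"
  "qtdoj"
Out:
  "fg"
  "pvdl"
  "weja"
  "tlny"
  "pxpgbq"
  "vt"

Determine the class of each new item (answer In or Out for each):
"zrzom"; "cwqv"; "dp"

The classifier is using: odd length.
"zrzom": In (length 5).
"cwqv": Out (length 4).
"dp": Out (length 2).

In, Out, Out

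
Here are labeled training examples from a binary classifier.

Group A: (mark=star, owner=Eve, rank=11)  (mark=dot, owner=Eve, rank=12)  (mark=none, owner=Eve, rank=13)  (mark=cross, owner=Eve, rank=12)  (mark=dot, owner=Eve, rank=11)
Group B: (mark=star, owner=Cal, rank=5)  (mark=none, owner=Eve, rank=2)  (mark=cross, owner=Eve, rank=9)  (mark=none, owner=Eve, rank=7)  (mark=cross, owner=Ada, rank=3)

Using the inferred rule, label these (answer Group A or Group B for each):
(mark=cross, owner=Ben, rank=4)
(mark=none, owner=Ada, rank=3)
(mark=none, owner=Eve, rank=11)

Group B, Group B, Group A

The common property of the 'Group A' items is: rank ≥ 11. No 'Group B' item has it.
(mark=cross, owner=Ben, rank=4): Group B (rank = 4). (mark=none, owner=Ada, rank=3): Group B (rank = 3). (mark=none, owner=Eve, rank=11): Group A (rank = 11).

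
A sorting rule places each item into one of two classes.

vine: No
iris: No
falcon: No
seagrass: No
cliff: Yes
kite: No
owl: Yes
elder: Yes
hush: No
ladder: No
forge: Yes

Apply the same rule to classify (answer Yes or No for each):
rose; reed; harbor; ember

No, No, No, Yes

One predicate separates the groups cleanly: odd length.
rose → length 4 → No.
reed → length 4 → No.
harbor → length 6 → No.
ember → length 5 → Yes.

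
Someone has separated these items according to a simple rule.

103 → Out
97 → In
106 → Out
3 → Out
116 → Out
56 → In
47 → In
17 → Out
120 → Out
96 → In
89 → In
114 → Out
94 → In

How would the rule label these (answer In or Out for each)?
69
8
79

In, Out, In

The pattern is that an item is 'In' exactly when: digit sum ≥ 9.
69: digit sum 6+9 = 15 — matches, so In. 8: digit sum 8 — fails this test, so Out. 79: digit sum 7+9 = 16 — matches, so In.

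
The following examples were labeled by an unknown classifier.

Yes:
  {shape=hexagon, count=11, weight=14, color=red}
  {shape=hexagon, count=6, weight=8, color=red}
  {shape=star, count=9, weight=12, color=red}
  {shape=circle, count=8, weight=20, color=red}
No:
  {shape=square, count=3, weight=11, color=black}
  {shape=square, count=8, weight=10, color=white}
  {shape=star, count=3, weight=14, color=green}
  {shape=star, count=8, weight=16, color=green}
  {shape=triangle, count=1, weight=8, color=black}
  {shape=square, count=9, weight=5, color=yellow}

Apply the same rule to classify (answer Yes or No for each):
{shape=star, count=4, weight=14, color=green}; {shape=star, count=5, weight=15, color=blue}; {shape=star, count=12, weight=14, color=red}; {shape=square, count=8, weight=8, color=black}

No, No, Yes, No

The classifier is using: color is red.
{shape=star, count=4, weight=14, color=green}: color is green — does not satisfy this, so No.
{shape=star, count=5, weight=15, color=blue}: color is blue — does not satisfy this, so No.
{shape=star, count=12, weight=14, color=red}: color is red — qualifies, so Yes.
{shape=square, count=8, weight=8, color=black}: color is black — does not satisfy this, so No.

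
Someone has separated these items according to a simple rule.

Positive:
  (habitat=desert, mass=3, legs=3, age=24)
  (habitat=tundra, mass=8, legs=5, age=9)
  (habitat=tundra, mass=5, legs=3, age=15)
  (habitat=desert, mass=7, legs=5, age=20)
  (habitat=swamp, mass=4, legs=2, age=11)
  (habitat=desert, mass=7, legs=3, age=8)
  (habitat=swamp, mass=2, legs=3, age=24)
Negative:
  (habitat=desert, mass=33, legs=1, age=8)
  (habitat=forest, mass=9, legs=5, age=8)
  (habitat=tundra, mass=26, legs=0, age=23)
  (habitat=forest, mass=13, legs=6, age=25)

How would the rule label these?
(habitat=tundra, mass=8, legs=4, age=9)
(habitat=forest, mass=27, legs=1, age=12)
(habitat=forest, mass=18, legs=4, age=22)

The distinguishing property — mass ≤ 8 — holds for all the 'Positive' cases and none of the 'Negative' cases.
(habitat=tundra, mass=8, legs=4, age=9): mass = 8, passes → Positive. (habitat=forest, mass=27, legs=1, age=12): mass = 27, does not pass → Negative. (habitat=forest, mass=18, legs=4, age=22): mass = 18, does not pass → Negative.

Positive, Negative, Negative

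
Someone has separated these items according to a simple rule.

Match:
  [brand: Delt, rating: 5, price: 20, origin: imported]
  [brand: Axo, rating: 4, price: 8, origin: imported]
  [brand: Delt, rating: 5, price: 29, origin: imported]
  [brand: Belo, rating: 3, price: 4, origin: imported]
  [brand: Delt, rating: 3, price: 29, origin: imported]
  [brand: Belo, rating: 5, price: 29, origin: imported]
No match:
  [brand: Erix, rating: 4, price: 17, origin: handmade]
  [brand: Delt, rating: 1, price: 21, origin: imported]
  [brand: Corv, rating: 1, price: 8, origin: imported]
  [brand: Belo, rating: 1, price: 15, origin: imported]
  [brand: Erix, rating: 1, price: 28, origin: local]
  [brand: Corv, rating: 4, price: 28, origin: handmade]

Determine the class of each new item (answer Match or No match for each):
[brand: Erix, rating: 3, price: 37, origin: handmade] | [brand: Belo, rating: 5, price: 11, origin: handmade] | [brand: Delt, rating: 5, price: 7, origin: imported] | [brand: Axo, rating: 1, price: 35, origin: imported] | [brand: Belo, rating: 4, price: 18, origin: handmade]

The distinguishing property — origin is imported AND rating ≥ 3 — holds for all the 'Match' cases and none of the 'No match' cases.
[brand: Erix, rating: 3, price: 37, origin: handmade]: No match (origin is handmade, rating = 3).
[brand: Belo, rating: 5, price: 11, origin: handmade]: No match (origin is handmade, rating = 5).
[brand: Delt, rating: 5, price: 7, origin: imported]: Match (origin is imported, rating = 5).
[brand: Axo, rating: 1, price: 35, origin: imported]: No match (origin is imported, rating = 1).
[brand: Belo, rating: 4, price: 18, origin: handmade]: No match (origin is handmade, rating = 4).

No match, No match, Match, No match, No match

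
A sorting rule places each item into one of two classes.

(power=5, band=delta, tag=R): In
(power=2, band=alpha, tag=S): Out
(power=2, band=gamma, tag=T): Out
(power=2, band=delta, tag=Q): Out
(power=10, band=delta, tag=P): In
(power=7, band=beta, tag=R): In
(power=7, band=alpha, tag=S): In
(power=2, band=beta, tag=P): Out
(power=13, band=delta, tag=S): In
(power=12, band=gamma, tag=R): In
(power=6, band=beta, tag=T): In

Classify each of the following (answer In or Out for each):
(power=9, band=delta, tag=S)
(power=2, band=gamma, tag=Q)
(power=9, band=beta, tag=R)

In, Out, In

'In' ⟺ power ≥ 5.
(power=9, band=delta, tag=S): power = 9, matches → In. (power=2, band=gamma, tag=Q): power = 2, doesn't qualify → Out. (power=9, band=beta, tag=R): power = 9, matches → In.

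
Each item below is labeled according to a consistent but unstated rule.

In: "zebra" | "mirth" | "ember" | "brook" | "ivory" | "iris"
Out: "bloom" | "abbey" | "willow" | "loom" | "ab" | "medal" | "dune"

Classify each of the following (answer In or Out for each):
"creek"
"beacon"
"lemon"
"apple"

In, Out, Out, Out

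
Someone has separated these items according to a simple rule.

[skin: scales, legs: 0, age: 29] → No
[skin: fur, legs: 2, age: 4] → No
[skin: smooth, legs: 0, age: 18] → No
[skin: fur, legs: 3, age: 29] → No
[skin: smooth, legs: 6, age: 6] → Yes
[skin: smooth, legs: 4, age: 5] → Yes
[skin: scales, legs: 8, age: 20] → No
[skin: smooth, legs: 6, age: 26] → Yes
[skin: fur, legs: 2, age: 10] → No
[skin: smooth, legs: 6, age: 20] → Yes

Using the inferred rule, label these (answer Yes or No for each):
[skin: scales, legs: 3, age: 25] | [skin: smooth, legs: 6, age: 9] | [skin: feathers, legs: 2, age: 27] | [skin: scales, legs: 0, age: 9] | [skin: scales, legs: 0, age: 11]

A rule that fits every label: skin is smooth AND legs ≥ 2 — true of each 'Yes' example, false of each 'No' one.
[skin: scales, legs: 3, age: 25]: skin is scales, legs = 3, does not fit → No. [skin: smooth, legs: 6, age: 9]: skin is smooth, legs = 6, meets the rule → Yes. [skin: feathers, legs: 2, age: 27]: skin is feathers, legs = 2, does not fit → No. [skin: scales, legs: 0, age: 9]: skin is scales, legs = 0, does not fit → No. [skin: scales, legs: 0, age: 11]: skin is scales, legs = 0, does not fit → No.

No, Yes, No, No, No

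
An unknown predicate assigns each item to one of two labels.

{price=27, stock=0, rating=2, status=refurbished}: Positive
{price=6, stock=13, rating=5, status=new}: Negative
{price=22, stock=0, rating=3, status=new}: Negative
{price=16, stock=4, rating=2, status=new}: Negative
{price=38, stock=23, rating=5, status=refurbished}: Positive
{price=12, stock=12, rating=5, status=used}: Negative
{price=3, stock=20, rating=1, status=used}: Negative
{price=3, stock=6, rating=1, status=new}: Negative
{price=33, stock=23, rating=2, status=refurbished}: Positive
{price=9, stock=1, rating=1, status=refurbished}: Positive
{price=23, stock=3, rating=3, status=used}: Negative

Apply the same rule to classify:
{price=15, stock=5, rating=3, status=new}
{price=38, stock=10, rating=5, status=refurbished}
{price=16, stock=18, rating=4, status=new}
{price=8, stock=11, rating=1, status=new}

Negative, Positive, Negative, Negative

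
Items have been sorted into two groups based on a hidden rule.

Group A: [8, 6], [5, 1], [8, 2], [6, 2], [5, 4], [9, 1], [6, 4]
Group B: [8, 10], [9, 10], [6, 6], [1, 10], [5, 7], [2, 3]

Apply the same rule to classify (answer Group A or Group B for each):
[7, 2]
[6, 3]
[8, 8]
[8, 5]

Group A, Group A, Group B, Group A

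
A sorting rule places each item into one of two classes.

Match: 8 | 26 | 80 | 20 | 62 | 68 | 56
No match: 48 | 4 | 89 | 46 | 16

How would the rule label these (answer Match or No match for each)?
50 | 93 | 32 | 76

Match, No match, Match, No match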